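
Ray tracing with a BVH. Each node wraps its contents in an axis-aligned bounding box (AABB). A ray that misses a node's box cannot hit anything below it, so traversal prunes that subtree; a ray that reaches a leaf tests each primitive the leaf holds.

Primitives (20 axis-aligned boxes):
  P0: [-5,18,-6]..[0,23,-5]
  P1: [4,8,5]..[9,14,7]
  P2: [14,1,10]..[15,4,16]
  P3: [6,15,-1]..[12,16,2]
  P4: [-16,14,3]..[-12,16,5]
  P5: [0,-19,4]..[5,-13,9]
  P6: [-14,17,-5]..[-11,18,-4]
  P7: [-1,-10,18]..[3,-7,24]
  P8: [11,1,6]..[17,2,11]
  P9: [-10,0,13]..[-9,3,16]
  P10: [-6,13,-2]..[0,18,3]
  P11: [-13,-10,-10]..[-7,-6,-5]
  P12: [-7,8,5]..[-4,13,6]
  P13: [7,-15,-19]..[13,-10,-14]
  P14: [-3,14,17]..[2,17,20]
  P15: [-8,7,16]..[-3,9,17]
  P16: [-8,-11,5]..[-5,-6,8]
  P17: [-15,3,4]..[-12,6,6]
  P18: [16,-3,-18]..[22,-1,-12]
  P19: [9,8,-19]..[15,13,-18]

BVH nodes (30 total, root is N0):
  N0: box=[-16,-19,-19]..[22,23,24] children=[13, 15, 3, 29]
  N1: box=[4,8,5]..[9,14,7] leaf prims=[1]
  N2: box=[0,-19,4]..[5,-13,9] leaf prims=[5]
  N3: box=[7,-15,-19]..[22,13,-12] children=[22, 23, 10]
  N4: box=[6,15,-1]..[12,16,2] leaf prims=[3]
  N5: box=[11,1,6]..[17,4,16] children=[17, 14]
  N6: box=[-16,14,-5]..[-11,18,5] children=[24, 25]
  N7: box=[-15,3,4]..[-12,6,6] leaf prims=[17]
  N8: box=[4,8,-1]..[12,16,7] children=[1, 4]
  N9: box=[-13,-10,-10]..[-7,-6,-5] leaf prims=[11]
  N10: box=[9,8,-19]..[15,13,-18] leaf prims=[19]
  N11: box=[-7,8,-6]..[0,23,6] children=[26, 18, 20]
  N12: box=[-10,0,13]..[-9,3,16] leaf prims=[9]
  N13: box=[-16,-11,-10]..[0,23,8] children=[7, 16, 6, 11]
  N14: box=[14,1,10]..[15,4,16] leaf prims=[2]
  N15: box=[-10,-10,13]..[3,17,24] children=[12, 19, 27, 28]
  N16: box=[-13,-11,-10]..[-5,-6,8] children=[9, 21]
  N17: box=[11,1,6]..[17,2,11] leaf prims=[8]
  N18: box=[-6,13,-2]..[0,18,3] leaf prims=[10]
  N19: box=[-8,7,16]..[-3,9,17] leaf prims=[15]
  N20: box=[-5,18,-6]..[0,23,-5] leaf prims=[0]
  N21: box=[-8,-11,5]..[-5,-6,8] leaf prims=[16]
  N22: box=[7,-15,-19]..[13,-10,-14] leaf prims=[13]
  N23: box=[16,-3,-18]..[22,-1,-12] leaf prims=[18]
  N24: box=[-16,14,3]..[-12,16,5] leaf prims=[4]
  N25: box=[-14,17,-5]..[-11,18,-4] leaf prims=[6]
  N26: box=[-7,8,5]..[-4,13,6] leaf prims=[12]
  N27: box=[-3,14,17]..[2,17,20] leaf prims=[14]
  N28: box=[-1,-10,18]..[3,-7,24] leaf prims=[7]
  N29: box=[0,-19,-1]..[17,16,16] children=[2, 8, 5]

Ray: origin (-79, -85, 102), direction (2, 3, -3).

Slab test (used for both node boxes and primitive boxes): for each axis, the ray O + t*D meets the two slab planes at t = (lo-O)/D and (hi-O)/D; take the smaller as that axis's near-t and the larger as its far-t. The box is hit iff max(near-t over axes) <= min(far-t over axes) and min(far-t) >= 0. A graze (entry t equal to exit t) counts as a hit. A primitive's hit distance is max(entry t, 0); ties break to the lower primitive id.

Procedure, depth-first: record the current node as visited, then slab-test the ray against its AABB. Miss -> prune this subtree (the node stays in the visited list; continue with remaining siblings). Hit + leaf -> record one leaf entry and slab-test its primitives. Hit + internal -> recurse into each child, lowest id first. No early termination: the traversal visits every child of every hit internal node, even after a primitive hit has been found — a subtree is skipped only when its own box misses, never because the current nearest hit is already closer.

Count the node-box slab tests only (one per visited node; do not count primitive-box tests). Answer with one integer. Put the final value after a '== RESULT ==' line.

Traverse from the root:
N0 x:[63/2,101/2] y:[22,36] z:[26,121/3] -> hit [63/2,36], descend [3, 13, 15, 29]
  N3 x:[43,101/2] y:[70/3,98/3] z:[38,121/3] -> miss, prune
  N13 x:[63/2,79/2] y:[74/3,36] z:[94/3,112/3] -> hit [63/2,36], descend [6, 7, 11, 16]
    N6 x:[63/2,34] y:[33,103/3] z:[97/3,107/3] -> hit [33,34], descend [24, 25]
      N24 x:[63/2,67/2] y:[33,101/3] z:[97/3,33] -> hit [33,33] leaf, test {P4@t=33}
      N25 x:[65/2,34] y:[34,103/3] z:[106/3,107/3] -> miss, prune
    N7 x:[32,67/2] y:[88/3,91/3] z:[32,98/3] -> miss, prune
    N11 x:[36,79/2] y:[31,36] z:[32,36] -> hit [36,36], descend [18, 20, 26]
      N18 x:[73/2,79/2] y:[98/3,103/3] z:[33,104/3] -> miss, prune
      N20 x:[37,79/2] y:[103/3,36] z:[107/3,36] -> miss, prune
      N26 x:[36,75/2] y:[31,98/3] z:[32,97/3] -> miss, prune
    N16 x:[33,37] y:[74/3,79/3] z:[94/3,112/3] -> miss, prune
  N15 x:[69/2,41] y:[25,34] z:[26,89/3] -> miss, prune
  N29 x:[79/2,48] y:[22,101/3] z:[86/3,103/3] -> miss, prune

Summary -> nodes [0, 3, 13, 6, 24, 25, 7, 11, 18, 20, 26, 16, 15, 29]; box-tests=14; leaf-entries=1; first=P4

== RESULT ==
14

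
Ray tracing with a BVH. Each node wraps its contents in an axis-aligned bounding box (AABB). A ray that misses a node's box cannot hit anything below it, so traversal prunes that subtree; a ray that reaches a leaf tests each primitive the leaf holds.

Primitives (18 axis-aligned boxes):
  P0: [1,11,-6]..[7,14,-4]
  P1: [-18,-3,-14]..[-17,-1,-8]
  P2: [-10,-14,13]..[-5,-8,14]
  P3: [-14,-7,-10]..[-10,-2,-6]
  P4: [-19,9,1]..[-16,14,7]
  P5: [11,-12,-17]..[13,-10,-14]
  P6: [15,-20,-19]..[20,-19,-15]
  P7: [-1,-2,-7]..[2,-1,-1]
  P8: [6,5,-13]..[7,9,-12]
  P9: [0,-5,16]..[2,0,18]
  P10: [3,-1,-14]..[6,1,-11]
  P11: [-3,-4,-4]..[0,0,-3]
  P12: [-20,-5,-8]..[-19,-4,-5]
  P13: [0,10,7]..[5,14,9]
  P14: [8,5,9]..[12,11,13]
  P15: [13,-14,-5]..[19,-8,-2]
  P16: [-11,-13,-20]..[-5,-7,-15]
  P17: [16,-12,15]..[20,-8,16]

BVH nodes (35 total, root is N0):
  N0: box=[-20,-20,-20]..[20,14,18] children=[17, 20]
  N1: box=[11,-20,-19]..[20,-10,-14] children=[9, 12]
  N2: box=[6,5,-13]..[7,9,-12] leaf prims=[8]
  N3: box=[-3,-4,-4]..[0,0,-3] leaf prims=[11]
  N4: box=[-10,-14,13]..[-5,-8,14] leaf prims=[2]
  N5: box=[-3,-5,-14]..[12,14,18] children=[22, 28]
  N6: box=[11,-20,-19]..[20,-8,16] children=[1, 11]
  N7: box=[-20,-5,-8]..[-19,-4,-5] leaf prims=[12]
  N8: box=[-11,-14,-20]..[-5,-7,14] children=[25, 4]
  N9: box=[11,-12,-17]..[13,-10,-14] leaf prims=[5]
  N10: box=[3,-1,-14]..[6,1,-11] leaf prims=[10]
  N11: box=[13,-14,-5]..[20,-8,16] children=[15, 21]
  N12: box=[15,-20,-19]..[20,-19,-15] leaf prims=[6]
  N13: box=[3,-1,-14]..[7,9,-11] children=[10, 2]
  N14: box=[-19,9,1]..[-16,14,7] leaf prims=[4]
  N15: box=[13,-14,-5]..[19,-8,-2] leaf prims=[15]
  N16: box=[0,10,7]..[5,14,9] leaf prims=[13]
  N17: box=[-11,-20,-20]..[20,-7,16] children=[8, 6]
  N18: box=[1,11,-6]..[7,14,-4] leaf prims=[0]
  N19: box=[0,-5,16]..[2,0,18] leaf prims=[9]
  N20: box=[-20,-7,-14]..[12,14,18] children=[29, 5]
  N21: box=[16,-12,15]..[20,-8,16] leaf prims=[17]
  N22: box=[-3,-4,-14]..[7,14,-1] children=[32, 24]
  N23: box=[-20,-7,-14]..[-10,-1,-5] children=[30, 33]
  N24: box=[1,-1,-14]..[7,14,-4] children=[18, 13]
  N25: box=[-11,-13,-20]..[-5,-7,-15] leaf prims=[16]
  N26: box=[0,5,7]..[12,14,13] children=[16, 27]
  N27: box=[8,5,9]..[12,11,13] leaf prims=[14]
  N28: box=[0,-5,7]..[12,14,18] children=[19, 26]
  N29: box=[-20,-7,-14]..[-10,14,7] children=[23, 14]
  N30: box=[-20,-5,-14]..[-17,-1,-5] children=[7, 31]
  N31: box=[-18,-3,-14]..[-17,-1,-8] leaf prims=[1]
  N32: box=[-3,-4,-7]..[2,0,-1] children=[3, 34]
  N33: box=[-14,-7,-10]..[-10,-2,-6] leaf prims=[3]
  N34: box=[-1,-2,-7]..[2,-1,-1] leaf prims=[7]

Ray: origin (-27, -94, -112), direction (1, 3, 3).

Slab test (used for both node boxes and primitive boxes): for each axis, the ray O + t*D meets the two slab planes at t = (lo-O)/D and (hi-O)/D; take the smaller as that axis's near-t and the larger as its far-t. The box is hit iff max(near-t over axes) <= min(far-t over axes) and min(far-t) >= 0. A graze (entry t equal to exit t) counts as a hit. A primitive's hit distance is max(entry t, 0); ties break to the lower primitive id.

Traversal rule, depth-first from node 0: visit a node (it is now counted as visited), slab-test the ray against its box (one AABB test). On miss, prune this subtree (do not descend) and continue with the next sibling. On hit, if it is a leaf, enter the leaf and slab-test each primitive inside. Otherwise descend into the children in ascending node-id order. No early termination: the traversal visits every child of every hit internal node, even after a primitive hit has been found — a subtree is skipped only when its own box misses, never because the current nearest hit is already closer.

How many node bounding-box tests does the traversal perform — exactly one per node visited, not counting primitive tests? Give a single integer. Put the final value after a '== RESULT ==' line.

Trace the traversal:
N0 x:[7,47] y:[74/3,36] z:[92/3,130/3] -> hit [92/3,36], descend [17, 20]
  N17 x:[16,47] y:[74/3,29] z:[92/3,128/3] -> miss, prune
  N20 x:[7,39] y:[29,36] z:[98/3,130/3] -> hit [98/3,36], descend [5, 29]
    N5 x:[24,39] y:[89/3,36] z:[98/3,130/3] -> hit [98/3,36], descend [22, 28]
      N22 x:[24,34] y:[30,36] z:[98/3,37] -> hit [98/3,34], descend [24, 32]
        N24 x:[28,34] y:[31,36] z:[98/3,36] -> hit [98/3,34], descend [13, 18]
          N13 x:[30,34] y:[31,103/3] z:[98/3,101/3] -> hit [98/3,101/3], descend [2, 10]
            N2 x:[33,34] y:[33,103/3] z:[33,100/3] -> hit [33,100/3] leaf, test {P8@t=33}
            N10 x:[30,33] y:[31,95/3] z:[98/3,101/3] -> miss, prune
          N18 x:[28,34] y:[35,36] z:[106/3,36] -> miss, prune
        N32 x:[24,29] y:[30,94/3] z:[35,37] -> miss, prune
      N28 x:[27,39] y:[89/3,36] z:[119/3,130/3] -> miss, prune
    N29 x:[7,17] y:[29,36] z:[98/3,119/3] -> miss, prune

order=[0, 17, 20, 5, 22, 24, 13, 2, 10, 18, 32, 28, 29]  |boxes|=13  |leaves|=1  hit=P8

== RESULT ==
13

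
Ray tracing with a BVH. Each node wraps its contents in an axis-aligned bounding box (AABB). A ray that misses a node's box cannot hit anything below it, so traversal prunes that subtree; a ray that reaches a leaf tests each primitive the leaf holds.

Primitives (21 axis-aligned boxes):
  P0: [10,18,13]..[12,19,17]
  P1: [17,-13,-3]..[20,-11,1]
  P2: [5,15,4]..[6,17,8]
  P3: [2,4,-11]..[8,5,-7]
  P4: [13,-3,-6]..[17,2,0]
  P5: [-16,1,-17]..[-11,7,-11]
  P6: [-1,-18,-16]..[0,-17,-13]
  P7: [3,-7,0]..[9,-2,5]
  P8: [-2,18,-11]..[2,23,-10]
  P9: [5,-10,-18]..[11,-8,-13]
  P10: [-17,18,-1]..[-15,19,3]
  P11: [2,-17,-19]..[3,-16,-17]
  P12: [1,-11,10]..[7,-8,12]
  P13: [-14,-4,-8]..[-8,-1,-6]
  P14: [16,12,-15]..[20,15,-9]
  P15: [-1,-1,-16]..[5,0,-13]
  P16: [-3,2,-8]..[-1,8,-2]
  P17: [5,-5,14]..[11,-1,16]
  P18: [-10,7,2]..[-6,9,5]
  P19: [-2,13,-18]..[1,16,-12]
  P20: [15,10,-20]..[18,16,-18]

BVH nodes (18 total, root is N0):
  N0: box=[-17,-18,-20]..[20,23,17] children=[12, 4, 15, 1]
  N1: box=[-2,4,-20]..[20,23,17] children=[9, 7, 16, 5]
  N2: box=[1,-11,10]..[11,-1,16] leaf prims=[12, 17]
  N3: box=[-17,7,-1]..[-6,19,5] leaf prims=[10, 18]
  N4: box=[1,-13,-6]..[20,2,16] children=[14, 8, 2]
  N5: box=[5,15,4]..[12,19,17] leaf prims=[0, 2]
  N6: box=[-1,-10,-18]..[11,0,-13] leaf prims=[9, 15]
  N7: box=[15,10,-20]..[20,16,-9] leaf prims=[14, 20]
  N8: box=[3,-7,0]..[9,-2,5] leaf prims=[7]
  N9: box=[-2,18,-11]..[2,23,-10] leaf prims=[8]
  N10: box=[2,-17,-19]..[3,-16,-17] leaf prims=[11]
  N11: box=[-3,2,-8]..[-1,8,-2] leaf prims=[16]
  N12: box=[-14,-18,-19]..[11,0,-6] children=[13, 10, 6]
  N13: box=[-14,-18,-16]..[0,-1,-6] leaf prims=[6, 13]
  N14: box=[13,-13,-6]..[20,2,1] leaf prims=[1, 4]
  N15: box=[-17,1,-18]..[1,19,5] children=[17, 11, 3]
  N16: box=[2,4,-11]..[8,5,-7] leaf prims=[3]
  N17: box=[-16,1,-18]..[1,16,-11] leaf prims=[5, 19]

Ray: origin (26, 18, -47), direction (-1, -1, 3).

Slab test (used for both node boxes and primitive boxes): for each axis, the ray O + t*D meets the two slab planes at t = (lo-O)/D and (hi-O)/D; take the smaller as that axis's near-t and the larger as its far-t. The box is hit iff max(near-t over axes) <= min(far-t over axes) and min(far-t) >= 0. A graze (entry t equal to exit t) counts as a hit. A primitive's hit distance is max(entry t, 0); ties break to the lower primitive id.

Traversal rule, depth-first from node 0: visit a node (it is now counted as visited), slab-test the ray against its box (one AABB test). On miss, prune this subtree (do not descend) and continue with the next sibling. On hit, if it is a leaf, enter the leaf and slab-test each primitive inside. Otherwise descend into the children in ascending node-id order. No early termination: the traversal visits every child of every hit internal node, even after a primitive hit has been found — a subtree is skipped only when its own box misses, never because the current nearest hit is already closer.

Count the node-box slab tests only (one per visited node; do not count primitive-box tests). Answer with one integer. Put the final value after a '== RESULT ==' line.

Traverse from the root:
N0 x:[6,43] y:[-5,36] z:[9,64/3] -> hit [9,64/3], descend [1, 4, 12, 15]
  N1 x:[6,28] y:[-5,14] z:[9,64/3] -> hit [9,14], descend [5, 7, 9, 16]
    N5 x:[14,21] y:[-1,3] z:[17,64/3] -> miss, prune
    N7 x:[6,11] y:[2,8] z:[9,38/3] -> miss, prune
    N9 x:[24,28] y:[-5,0] z:[12,37/3] -> miss, prune
    N16 x:[18,24] y:[13,14] z:[12,40/3] -> miss, prune
  N4 x:[6,25] y:[16,31] z:[41/3,21] -> hit [16,21], descend [2, 8, 14]
    N2 x:[15,25] y:[19,29] z:[19,21] -> hit [19,21] leaf, test {P12(miss), P17@t=61/3}
    N8 x:[17,23] y:[20,25] z:[47/3,52/3] -> miss, prune
    N14 x:[6,13] y:[16,31] z:[41/3,16] -> miss, prune
  N12 x:[15,40] y:[18,36] z:[28/3,41/3] -> miss, prune
  N15 x:[25,43] y:[-1,17] z:[29/3,52/3] -> miss, prune

Visited [0, 1, 5, 7, 9, 16, 4, 2, 8, 14, 12, 15]. Tests: 12 box, 1 leaf. Nearest: P17.

== RESULT ==
12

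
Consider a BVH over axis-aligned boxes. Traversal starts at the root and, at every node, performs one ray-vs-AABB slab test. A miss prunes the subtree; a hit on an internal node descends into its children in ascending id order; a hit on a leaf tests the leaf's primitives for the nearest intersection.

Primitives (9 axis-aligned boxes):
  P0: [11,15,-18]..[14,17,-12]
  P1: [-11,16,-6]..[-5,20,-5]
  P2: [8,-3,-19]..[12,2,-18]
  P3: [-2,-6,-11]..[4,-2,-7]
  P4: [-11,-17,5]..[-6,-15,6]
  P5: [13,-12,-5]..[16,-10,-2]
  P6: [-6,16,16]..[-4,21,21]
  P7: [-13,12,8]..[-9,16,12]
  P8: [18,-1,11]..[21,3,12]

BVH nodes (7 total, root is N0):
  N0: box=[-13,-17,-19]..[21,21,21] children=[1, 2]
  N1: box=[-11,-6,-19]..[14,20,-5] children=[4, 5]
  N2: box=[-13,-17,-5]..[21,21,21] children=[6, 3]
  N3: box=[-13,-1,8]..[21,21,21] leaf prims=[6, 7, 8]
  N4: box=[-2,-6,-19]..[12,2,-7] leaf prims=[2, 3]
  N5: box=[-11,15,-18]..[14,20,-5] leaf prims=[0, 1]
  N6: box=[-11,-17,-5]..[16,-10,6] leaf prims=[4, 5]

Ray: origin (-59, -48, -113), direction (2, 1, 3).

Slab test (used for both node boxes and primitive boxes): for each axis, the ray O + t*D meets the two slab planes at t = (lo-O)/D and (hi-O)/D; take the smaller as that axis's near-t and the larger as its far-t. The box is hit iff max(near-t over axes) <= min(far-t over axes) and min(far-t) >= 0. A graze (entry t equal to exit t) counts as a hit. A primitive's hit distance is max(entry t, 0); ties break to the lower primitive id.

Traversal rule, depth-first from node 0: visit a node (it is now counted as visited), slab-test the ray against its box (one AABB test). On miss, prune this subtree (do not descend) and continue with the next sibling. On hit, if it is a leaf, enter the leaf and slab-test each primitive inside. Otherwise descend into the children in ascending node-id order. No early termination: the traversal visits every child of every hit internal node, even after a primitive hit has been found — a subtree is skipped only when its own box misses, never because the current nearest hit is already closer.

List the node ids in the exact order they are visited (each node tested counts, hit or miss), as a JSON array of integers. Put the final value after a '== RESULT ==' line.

Traverse from the root:
N0 x:[23,40] y:[31,69] z:[94/3,134/3] -> hit [94/3,40], descend [1, 2]
  N1 x:[24,73/2] y:[42,68] z:[94/3,36] -> miss, prune
  N2 x:[23,40] y:[31,69] z:[36,134/3] -> hit [36,40], descend [3, 6]
    N3 x:[23,40] y:[47,69] z:[121/3,134/3] -> miss, prune
    N6 x:[24,75/2] y:[31,38] z:[36,119/3] -> hit [36,75/2] leaf, test {P4(miss), P5@t=36}

order=[0, 1, 2, 3, 6]  |boxes|=5  |leaves|=1  hit=P5

== RESULT ==
[0, 1, 2, 3, 6]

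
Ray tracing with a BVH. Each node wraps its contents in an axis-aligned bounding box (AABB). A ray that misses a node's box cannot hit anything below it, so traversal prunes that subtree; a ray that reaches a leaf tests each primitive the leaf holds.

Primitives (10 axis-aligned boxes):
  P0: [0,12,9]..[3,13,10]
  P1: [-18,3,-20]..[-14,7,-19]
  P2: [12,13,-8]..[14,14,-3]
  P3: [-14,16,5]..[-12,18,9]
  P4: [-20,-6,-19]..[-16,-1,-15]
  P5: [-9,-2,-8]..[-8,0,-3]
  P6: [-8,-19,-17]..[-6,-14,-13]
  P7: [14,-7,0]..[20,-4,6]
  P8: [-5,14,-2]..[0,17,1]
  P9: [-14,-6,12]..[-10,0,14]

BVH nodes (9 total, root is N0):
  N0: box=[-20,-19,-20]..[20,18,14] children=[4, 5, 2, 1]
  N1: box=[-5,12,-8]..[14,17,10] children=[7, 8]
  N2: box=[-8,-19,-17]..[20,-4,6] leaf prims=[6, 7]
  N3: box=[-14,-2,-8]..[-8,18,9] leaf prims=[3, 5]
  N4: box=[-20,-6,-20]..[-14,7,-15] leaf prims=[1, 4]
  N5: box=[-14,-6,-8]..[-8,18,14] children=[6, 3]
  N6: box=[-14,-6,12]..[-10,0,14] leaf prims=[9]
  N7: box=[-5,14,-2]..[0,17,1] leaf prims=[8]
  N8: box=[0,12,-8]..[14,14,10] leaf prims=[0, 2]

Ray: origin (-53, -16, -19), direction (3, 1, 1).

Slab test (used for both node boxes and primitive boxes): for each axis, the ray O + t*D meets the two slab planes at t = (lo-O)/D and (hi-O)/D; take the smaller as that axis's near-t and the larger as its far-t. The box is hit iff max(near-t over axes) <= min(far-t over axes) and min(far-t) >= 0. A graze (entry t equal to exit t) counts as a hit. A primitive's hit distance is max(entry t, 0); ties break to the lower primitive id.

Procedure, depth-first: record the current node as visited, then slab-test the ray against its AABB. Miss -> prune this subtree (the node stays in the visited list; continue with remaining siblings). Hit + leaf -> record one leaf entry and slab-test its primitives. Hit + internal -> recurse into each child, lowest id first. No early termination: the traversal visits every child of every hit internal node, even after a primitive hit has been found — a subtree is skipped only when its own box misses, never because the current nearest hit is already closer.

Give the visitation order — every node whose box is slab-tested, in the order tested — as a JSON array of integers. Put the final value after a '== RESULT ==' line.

Trace the traversal:
N0 x:[11,73/3] y:[-3,34] z:[-1,33] -> hit [11,73/3], descend [1, 2, 4, 5]
  N1 x:[16,67/3] y:[28,33] z:[11,29] -> miss, prune
  N2 x:[15,73/3] y:[-3,12] z:[2,25] -> miss, prune
  N4 x:[11,13] y:[10,23] z:[-1,4] -> miss, prune
  N5 x:[13,15] y:[10,34] z:[11,33] -> hit [13,15], descend [3, 6]
    N3 x:[13,15] y:[14,34] z:[11,28] -> hit [14,15] leaf, test {P3(miss), P5@t=44/3}
    N6 x:[13,43/3] y:[10,16] z:[31,33] -> miss, prune

order=[0, 1, 2, 4, 5, 3, 6]  |boxes|=7  |leaves|=1  hit=P5

== RESULT ==
[0, 1, 2, 4, 5, 3, 6]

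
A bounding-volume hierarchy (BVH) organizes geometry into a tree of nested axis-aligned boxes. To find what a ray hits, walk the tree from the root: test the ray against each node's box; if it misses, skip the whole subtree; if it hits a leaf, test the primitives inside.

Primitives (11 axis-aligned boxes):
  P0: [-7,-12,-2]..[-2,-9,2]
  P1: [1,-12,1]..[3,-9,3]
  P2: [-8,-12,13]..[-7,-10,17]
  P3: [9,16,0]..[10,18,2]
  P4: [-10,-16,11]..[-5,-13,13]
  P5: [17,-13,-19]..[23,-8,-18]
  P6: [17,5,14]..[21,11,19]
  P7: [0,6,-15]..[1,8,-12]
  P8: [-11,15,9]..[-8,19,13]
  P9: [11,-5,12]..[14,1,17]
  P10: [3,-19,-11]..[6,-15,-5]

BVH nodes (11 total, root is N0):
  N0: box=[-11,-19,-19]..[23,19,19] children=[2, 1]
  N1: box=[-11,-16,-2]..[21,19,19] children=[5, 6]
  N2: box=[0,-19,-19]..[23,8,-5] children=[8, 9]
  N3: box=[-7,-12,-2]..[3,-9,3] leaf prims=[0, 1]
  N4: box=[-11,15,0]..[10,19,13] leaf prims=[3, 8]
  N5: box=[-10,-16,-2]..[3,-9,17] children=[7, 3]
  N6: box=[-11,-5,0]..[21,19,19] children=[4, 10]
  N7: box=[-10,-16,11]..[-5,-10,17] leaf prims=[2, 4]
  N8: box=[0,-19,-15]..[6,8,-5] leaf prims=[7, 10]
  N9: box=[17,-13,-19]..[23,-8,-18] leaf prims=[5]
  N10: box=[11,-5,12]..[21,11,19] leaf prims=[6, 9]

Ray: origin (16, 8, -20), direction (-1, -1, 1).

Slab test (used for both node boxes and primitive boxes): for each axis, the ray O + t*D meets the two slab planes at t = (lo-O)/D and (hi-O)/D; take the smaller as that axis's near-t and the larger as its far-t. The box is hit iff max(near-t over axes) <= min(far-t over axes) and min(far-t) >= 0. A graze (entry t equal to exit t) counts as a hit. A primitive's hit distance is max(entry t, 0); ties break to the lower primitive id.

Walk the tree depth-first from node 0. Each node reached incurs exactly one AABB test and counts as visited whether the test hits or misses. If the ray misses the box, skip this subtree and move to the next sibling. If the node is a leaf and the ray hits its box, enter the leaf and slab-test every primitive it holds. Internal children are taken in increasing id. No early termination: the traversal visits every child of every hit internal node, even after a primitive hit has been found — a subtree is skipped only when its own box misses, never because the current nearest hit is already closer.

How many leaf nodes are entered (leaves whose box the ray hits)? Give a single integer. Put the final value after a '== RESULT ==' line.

Traverse from the root:
N0 x:[-7,27] y:[-11,27] z:[1,39] -> hit [1,27], descend [1, 2]
  N1 x:[-5,27] y:[-11,24] z:[18,39] -> hit [18,24], descend [5, 6]
    N5 x:[13,26] y:[17,24] z:[18,37] -> hit [18,24], descend [3, 7]
      N3 x:[13,23] y:[17,20] z:[18,23] -> hit [18,20] leaf, test {P0@t=18, P1(miss)}
      N7 x:[21,26] y:[18,24] z:[31,37] -> miss, prune
    N6 x:[-5,27] y:[-11,13] z:[20,39] -> miss, prune
  N2 x:[-7,16] y:[0,27] z:[1,15] -> hit [1,15], descend [8, 9]
    N8 x:[10,16] y:[0,27] z:[5,15] -> hit [10,15] leaf, test {P7(miss), P10(miss)}
    N9 x:[-7,-1] y:[16,21] z:[1,2] -> miss, prune

Summary -> nodes [0, 1, 5, 3, 7, 6, 2, 8, 9]; box-tests=9; leaf-entries=2; first=P0

== RESULT ==
2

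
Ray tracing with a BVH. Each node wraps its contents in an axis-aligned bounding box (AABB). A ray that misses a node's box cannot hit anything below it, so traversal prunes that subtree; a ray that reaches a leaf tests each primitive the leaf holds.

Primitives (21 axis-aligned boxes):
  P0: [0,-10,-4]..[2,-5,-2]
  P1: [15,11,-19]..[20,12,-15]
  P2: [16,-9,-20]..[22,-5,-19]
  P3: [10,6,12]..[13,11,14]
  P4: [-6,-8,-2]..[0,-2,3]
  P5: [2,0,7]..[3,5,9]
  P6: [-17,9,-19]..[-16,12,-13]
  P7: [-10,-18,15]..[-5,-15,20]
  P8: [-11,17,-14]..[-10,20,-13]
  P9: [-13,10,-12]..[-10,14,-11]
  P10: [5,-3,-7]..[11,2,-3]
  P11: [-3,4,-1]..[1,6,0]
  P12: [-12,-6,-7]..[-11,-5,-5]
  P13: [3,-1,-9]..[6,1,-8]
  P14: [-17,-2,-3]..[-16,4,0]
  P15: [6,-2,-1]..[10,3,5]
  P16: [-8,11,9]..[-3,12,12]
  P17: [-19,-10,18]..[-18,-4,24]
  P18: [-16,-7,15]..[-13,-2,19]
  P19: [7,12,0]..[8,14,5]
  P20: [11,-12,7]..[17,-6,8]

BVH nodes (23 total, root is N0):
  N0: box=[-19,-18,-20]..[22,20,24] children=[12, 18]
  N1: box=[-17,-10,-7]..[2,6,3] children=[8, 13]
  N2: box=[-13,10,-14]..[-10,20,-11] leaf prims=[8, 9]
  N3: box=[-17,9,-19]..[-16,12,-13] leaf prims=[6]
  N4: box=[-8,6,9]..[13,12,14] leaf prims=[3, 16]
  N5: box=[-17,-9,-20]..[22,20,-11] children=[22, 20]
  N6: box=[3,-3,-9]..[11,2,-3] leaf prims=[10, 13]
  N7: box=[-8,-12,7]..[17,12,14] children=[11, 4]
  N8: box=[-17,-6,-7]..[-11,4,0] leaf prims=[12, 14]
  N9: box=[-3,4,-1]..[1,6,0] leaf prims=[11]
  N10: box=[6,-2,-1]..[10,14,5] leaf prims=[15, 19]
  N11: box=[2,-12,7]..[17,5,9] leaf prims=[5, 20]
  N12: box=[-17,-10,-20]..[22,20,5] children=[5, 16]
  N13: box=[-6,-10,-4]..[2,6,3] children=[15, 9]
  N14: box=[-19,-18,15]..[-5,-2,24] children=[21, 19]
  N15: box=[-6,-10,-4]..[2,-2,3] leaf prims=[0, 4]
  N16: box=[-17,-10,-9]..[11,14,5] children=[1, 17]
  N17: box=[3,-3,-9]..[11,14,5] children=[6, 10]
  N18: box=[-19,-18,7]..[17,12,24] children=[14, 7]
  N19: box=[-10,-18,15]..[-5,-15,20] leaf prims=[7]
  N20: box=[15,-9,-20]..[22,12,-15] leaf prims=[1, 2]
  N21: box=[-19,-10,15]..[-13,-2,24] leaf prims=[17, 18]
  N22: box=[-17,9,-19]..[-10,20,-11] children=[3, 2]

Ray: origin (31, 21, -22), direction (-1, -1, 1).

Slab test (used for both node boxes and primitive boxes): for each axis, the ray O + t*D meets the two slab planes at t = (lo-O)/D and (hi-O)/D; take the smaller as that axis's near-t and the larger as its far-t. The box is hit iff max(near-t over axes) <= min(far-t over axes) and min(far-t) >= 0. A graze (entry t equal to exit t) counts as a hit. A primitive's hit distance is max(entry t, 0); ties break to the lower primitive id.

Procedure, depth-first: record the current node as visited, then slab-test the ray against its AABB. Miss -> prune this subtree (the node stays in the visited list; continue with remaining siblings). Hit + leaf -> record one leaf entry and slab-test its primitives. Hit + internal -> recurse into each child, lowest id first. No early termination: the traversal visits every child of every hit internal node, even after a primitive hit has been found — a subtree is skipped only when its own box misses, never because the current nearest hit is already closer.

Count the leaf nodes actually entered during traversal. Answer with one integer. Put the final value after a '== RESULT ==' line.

Trace the traversal:
N0 x:[9,50] y:[1,39] z:[2,46] -> hit [9,39], descend [12, 18]
  N12 x:[9,48] y:[1,31] z:[2,27] -> hit [9,27], descend [5, 16]
    N5 x:[9,48] y:[1,30] z:[2,11] -> hit [9,11], descend [20, 22]
      N20 x:[9,16] y:[9,30] z:[2,7] -> miss, prune
      N22 x:[41,48] y:[1,12] z:[3,11] -> miss, prune
    N16 x:[20,48] y:[7,31] z:[13,27] -> hit [20,27], descend [1, 17]
      N1 x:[29,48] y:[15,31] z:[15,25] -> miss, prune
      N17 x:[20,28] y:[7,24] z:[13,27] -> hit [20,24], descend [6, 10]
        N6 x:[20,28] y:[19,24] z:[13,19] -> miss, prune
        N10 x:[21,25] y:[7,23] z:[21,27] -> hit [21,23] leaf, test {P15@t=21, P19(miss)}
  N18 x:[14,50] y:[9,39] z:[29,46] -> hit [29,39], descend [7, 14]
    N7 x:[14,39] y:[9,33] z:[29,36] -> hit [29,33], descend [4, 11]
      N4 x:[18,39] y:[9,15] z:[31,36] -> miss, prune
      N11 x:[14,29] y:[16,33] z:[29,31] -> hit [29,29] leaf, test {P5(miss), P20(miss)}
    N14 x:[36,50] y:[23,39] z:[37,46] -> hit [37,39], descend [19, 21]
      N19 x:[36,41] y:[36,39] z:[37,42] -> hit [37,39] leaf, test {P7@t=37}
      N21 x:[44,50] y:[23,31] z:[37,46] -> miss, prune

Visited [0, 12, 5, 20, 22, 16, 1, 17, 6, 10, 18, 7, 4, 11, 14, 19, 21]. Tests: 17 box, 3 leaf. Nearest: P15.

== RESULT ==
3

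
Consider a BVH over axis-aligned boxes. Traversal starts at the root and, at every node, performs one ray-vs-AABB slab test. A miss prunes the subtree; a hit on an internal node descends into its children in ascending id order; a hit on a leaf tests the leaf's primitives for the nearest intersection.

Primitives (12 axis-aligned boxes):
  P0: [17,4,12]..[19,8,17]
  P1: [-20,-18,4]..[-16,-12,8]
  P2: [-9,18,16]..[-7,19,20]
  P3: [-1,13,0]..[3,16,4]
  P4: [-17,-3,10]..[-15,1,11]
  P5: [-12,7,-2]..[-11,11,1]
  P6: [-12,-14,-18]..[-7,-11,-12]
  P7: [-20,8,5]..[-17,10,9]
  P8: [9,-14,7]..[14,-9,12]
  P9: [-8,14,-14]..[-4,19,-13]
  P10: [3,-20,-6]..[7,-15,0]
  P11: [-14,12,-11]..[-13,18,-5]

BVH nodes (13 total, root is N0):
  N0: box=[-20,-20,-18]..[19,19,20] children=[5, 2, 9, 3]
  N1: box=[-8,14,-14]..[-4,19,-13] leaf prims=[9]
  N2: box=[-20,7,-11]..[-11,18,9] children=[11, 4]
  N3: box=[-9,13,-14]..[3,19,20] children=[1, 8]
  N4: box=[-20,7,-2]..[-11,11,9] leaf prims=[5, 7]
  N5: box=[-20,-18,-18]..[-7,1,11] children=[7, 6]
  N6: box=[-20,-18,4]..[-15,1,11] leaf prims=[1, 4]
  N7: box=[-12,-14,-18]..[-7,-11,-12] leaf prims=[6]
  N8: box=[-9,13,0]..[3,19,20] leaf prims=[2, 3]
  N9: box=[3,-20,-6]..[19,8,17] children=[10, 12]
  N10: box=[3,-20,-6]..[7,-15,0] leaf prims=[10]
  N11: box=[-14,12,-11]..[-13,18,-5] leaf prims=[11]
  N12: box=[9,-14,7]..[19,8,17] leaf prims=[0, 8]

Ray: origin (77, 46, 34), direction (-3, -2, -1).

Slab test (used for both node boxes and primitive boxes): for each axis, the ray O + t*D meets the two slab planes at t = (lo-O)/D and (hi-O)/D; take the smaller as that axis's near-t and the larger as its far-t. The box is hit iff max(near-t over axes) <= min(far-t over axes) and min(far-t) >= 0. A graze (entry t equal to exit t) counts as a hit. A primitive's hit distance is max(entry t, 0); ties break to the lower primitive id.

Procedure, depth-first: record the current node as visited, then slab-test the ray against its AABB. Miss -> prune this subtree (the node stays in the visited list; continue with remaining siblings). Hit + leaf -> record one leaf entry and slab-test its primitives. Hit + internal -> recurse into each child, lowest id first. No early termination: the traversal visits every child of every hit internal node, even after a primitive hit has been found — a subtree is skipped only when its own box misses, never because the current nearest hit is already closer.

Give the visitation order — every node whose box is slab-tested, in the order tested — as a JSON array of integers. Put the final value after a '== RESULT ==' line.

Trace the traversal:
N0 x:[58/3,97/3] y:[27/2,33] z:[14,52] -> hit [58/3,97/3], descend [2, 3, 5, 9]
  N2 x:[88/3,97/3] y:[14,39/2] z:[25,45] -> miss, prune
  N3 x:[74/3,86/3] y:[27/2,33/2] z:[14,48] -> miss, prune
  N5 x:[28,97/3] y:[45/2,32] z:[23,52] -> hit [28,32], descend [6, 7]
    N6 x:[92/3,97/3] y:[45/2,32] z:[23,30] -> miss, prune
    N7 x:[28,89/3] y:[57/2,30] z:[46,52] -> miss, prune
  N9 x:[58/3,74/3] y:[19,33] z:[17,40] -> hit [58/3,74/3], descend [10, 12]
    N10 x:[70/3,74/3] y:[61/2,33] z:[34,40] -> miss, prune
    N12 x:[58/3,68/3] y:[19,30] z:[17,27] -> hit [58/3,68/3] leaf, test {P0@t=58/3, P8(miss)}

9 AABB tests over nodes [0, 2, 3, 5, 6, 7, 9, 10, 12]; 1 leaf entered; closest P0.

== RESULT ==
[0, 2, 3, 5, 6, 7, 9, 10, 12]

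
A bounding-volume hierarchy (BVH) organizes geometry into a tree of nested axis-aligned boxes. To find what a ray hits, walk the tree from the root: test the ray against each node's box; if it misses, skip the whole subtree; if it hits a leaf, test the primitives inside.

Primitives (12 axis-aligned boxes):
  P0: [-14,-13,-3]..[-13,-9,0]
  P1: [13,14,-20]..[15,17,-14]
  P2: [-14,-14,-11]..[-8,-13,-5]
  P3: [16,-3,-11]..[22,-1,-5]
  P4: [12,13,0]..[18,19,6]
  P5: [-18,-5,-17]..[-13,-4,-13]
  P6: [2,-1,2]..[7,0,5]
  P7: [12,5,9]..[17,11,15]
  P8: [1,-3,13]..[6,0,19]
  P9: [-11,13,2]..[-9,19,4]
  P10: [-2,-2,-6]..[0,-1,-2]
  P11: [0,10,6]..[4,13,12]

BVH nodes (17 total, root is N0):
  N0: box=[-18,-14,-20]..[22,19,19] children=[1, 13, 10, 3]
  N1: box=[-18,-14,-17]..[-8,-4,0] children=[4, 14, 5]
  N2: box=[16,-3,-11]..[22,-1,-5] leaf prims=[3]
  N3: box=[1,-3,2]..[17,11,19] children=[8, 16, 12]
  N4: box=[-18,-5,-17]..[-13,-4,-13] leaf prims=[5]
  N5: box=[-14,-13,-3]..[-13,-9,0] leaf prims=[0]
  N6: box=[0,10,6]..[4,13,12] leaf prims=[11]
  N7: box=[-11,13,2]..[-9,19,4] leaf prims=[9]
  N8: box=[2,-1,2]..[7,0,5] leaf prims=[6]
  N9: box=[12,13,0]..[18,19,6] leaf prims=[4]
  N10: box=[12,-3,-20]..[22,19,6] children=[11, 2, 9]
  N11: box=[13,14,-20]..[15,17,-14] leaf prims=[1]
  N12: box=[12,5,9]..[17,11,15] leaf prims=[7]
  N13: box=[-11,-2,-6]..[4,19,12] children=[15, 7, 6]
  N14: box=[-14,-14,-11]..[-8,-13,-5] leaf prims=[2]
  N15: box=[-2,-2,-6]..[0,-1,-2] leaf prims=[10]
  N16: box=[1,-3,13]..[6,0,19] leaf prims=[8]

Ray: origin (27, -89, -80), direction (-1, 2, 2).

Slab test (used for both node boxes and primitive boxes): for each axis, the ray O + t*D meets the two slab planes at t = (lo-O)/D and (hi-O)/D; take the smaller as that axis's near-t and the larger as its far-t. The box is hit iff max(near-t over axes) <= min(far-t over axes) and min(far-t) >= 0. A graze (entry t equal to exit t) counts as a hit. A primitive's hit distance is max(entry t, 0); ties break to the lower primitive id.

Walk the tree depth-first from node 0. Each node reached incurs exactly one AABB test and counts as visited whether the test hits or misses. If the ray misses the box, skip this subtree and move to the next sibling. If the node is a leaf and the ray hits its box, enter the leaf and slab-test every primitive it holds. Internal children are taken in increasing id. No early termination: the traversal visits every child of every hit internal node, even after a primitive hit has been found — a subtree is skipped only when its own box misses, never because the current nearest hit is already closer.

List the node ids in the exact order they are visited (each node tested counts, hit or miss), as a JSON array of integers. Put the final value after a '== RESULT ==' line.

Traverse from the root:
N0 x:[5,45] y:[75/2,54] z:[30,99/2] -> hit [75/2,45], descend [1, 3, 10, 13]
  N1 x:[35,45] y:[75/2,85/2] z:[63/2,40] -> hit [75/2,40], descend [4, 5, 14]
    N4 x:[40,45] y:[42,85/2] z:[63/2,67/2] -> miss, prune
    N5 x:[40,41] y:[38,40] z:[77/2,40] -> hit [40,40] leaf, test {P0@t=40}
    N14 x:[35,41] y:[75/2,38] z:[69/2,75/2] -> hit [75/2,75/2] leaf, test {P2@t=75/2}
  N3 x:[10,26] y:[43,50] z:[41,99/2] -> miss, prune
  N10 x:[5,15] y:[43,54] z:[30,43] -> miss, prune
  N13 x:[23,38] y:[87/2,54] z:[37,46] -> miss, prune

order=[0, 1, 4, 5, 14, 3, 10, 13]  |boxes|=8  |leaves|=2  hit=P2

== RESULT ==
[0, 1, 4, 5, 14, 3, 10, 13]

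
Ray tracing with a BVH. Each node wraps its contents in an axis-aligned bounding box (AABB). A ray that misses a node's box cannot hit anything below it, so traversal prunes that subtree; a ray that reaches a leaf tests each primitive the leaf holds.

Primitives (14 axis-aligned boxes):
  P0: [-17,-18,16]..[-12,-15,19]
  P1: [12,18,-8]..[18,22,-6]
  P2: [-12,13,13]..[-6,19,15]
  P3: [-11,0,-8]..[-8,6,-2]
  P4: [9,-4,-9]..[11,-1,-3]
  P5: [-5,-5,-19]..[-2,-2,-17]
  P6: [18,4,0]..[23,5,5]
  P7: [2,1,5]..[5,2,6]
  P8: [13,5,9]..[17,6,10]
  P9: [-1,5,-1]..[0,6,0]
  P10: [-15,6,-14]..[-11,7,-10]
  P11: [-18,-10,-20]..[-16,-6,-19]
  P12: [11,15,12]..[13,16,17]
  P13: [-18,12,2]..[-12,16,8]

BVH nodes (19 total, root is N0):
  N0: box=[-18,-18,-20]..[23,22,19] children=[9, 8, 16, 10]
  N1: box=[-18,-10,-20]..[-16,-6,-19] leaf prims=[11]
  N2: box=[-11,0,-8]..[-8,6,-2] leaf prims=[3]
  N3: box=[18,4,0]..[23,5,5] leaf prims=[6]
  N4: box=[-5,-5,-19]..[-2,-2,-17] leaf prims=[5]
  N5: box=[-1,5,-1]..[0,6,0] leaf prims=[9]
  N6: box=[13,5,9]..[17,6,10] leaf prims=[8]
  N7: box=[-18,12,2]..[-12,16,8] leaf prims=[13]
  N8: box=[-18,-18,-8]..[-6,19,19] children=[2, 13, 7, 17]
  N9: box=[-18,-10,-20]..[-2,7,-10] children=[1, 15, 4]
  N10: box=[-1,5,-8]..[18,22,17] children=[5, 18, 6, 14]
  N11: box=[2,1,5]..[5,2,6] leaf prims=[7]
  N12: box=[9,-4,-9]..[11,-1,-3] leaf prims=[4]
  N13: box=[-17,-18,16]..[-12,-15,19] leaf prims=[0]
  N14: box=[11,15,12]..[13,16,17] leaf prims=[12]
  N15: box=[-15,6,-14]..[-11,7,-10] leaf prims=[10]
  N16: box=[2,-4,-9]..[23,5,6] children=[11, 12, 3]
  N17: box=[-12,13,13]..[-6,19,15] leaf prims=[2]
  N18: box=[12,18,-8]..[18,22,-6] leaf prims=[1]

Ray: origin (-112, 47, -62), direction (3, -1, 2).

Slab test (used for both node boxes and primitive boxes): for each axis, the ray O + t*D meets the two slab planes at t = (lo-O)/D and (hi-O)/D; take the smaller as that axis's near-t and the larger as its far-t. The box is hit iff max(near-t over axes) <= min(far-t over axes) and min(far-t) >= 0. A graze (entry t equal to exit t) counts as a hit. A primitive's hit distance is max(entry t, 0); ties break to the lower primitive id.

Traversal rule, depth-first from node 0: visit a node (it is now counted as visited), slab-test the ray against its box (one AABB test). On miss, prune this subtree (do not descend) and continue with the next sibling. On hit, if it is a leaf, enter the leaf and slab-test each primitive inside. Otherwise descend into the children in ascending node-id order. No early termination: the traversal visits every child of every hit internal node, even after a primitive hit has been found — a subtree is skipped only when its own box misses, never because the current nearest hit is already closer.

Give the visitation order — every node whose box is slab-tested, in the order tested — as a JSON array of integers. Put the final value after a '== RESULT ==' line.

Traverse from the root:
N0 x:[94/3,45] y:[25,65] z:[21,81/2] -> hit [94/3,81/2], descend [8, 9, 10, 16]
  N8 x:[94/3,106/3] y:[28,65] z:[27,81/2] -> hit [94/3,106/3], descend [2, 7, 13, 17]
    N2 x:[101/3,104/3] y:[41,47] z:[27,30] -> miss, prune
    N7 x:[94/3,100/3] y:[31,35] z:[32,35] -> hit [32,100/3] leaf, test {P13@t=32}
    N13 x:[95/3,100/3] y:[62,65] z:[39,81/2] -> miss, prune
    N17 x:[100/3,106/3] y:[28,34] z:[75/2,77/2] -> miss, prune
  N9 x:[94/3,110/3] y:[40,57] z:[21,26] -> miss, prune
  N10 x:[37,130/3] y:[25,42] z:[27,79/2] -> hit [37,79/2], descend [5, 6, 14, 18]
    N5 x:[37,112/3] y:[41,42] z:[61/2,31] -> miss, prune
    N6 x:[125/3,43] y:[41,42] z:[71/2,36] -> miss, prune
    N14 x:[41,125/3] y:[31,32] z:[37,79/2] -> miss, prune
    N18 x:[124/3,130/3] y:[25,29] z:[27,28] -> miss, prune
  N16 x:[38,45] y:[42,51] z:[53/2,34] -> miss, prune

Summary -> nodes [0, 8, 2, 7, 13, 17, 9, 10, 5, 6, 14, 18, 16]; box-tests=13; leaf-entries=1; first=P13

== RESULT ==
[0, 8, 2, 7, 13, 17, 9, 10, 5, 6, 14, 18, 16]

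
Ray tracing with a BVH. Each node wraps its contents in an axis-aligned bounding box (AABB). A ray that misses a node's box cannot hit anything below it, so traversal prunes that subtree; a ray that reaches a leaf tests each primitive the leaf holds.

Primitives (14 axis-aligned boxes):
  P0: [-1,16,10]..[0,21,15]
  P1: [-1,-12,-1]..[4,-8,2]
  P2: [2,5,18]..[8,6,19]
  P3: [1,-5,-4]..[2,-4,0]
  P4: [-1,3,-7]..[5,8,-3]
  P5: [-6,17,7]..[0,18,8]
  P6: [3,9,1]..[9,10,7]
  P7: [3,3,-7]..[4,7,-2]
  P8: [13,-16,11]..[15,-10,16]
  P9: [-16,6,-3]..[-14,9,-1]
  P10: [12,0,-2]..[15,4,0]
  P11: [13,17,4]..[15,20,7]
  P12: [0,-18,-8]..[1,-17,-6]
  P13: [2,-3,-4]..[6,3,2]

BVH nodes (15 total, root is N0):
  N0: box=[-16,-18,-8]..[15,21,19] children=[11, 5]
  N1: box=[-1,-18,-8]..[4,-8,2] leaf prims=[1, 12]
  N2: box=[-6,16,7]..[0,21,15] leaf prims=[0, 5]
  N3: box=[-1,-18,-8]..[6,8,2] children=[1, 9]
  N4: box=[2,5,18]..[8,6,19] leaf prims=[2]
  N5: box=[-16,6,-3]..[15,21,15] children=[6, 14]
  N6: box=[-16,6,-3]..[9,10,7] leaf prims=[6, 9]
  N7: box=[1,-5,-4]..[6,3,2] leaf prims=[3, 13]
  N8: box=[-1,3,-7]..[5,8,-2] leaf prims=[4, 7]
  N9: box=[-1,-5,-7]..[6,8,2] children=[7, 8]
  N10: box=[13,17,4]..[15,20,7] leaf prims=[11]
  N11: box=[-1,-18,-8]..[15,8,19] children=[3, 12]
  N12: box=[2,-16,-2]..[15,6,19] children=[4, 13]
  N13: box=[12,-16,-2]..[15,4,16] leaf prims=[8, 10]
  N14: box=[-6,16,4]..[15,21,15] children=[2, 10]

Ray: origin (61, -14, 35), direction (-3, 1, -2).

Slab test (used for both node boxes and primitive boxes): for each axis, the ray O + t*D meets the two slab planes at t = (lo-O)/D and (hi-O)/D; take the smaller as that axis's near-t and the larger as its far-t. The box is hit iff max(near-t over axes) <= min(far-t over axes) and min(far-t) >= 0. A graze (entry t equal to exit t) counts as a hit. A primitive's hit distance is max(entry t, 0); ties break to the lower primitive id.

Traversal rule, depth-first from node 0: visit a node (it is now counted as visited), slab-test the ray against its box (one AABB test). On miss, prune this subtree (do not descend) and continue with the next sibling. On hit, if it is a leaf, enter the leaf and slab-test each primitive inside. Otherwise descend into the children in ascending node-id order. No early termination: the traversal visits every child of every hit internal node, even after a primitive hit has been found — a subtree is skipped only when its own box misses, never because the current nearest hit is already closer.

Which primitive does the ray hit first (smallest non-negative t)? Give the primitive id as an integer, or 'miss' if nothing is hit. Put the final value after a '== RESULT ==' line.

Trace the traversal:
N0 x:[46/3,77/3] y:[-4,35] z:[8,43/2] -> hit [46/3,43/2], descend [5, 11]
  N5 x:[46/3,77/3] y:[20,35] z:[10,19] -> miss, prune
  N11 x:[46/3,62/3] y:[-4,22] z:[8,43/2] -> hit [46/3,62/3], descend [3, 12]
    N3 x:[55/3,62/3] y:[-4,22] z:[33/2,43/2] -> hit [55/3,62/3], descend [1, 9]
      N1 x:[19,62/3] y:[-4,6] z:[33/2,43/2] -> miss, prune
      N9 x:[55/3,62/3] y:[9,22] z:[33/2,21] -> hit [55/3,62/3], descend [7, 8]
        N7 x:[55/3,20] y:[9,17] z:[33/2,39/2] -> miss, prune
        N8 x:[56/3,62/3] y:[17,22] z:[37/2,21] -> hit [56/3,62/3] leaf, test {P4@t=19, P7@t=19}
    N12 x:[46/3,59/3] y:[-2,20] z:[8,37/2] -> hit [46/3,37/2], descend [4, 13]
      N4 x:[53/3,59/3] y:[19,20] z:[8,17/2] -> miss, prune
      N13 x:[46/3,49/3] y:[-2,18] z:[19/2,37/2] -> hit [46/3,49/3] leaf, test {P8(miss), P10(miss)}

Visited [0, 5, 11, 3, 1, 9, 7, 8, 12, 4, 13]. Tests: 11 box, 2 leaf. Nearest: P4.

== RESULT ==
4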